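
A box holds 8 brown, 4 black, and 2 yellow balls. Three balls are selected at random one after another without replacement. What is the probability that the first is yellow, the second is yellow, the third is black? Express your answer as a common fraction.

1/273

Multiply the conditional probability of each draw in order, without replacement, so each draw removes one from its color and from the total.
P = (2/14) · (1/13) · (4/12) = 1/273 ≈ 0.0037.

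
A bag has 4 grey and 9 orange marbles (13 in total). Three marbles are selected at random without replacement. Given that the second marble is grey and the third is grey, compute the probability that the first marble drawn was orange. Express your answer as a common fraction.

9/11

P(first=orange and the second marble is grey and the third is grey) = (9/13)·(4/12)·(3/11) = 9/143.
P(E) = Σ over first color = 2/143 + 9/143 = 1/13.
By Bayes, P(first=orange | E) = 9/143 / 1/13 = 9/11 ≈ 0.8182.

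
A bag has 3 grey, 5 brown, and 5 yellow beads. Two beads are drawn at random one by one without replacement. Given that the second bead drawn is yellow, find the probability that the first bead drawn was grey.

P(first=grey and the second bead drawn is yellow) = (3/13)·(5/12) = 5/52.
P(the second bead drawn is yellow) = Σ over first color = 5/52 + 25/156 + 5/39 = 5/13.
By Bayes, P(first=grey | the second bead drawn is yellow) = 5/52 / 5/13 = 1/4 ≈ 0.2500.

1/4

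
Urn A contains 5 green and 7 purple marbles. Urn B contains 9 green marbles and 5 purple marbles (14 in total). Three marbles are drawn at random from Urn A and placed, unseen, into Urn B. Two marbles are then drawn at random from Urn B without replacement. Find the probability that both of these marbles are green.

2099/5984

Condition on how many of the transferred marbles are green (from Urn A: 5 green of 12; then Urn B has 17 total).
  0 green: C(5,0)C(7,3)/C(12,3) = 7/44; then P = C(9,2)/C(17,2) = 9/34
  1 green: C(5,1)C(7,2)/C(12,3) = 21/44; then P = C(10,2)/C(17,2) = 45/136
  2 green: C(5,2)C(7,1)/C(12,3) = 7/22; then P = C(11,2)/C(17,2) = 55/136
  3 green: C(5,3)C(7,0)/C(12,3) = 1/22; then P = C(12,2)/C(17,2) = 33/68
P(both green) = 2099/5984 ≈ 0.3508.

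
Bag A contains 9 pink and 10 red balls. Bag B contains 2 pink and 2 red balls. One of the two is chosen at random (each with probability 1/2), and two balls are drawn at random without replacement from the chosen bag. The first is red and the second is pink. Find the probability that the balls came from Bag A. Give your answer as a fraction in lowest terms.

P(E | Bag A) = 5/19; P(E | Bag B) = 1/3.
P(E) = 1/2·5/19 + 1/2·1/3 = 17/57.
By Bayes' rule, P(Bag A | E) = 5/38 / 17/57 = 15/34 ≈ 0.4412.

15/34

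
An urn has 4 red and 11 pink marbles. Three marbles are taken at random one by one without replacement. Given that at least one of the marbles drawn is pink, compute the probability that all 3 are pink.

P(all 3 pink) = C(11,3)/C(15,3) = 33/91; P(at least one pink) = 1 − C(4,3)/C(15,3) = 451/455.
Since 'all 3 pink' ⊆ 'at least one pink', P(all 3 | at least one) = 33/91 / 451/455 = 15/41 ≈ 0.3659.

15/41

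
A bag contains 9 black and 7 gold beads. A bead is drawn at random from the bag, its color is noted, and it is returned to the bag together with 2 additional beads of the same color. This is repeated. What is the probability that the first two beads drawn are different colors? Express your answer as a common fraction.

7/16

Either black then gold, or gold then black; after the first draw the total is 18.
P = (9/16)·(7/18) + (7/16)·(9/18) = 7/16 ≈ 0.4375.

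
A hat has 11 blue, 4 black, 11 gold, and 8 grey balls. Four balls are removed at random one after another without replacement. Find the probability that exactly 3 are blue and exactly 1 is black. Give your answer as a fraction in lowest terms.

Unordered draws without replacement: count favorable combinations over C(34,4).
Favorable = C(11,3) · C(4,1) · C(11,0) · C(8,0) = 660; total = C(34,4) = 46376.
P = 660/46376 = 15/1054 ≈ 0.0142.

15/1054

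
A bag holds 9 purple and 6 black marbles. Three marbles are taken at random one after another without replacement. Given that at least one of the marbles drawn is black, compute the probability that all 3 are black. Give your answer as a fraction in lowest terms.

P(all 3 black) = C(6,3)/C(15,3) = 4/91; P(at least one black) = 1 − C(9,3)/C(15,3) = 53/65.
Since 'all 3 black' ⊆ 'at least one black', P(all 3 | at least one) = 4/91 / 53/65 = 20/371 ≈ 0.0539.

20/371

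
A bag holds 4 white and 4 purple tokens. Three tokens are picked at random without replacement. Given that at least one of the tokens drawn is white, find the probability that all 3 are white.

P(all 3 white) = C(4,3)/C(8,3) = 1/14; P(at least one white) = 1 − C(4,3)/C(8,3) = 13/14.
Since 'all 3 white' ⊆ 'at least one white', P(all 3 | at least one) = 1/14 / 13/14 = 1/13 ≈ 0.0769.

1/13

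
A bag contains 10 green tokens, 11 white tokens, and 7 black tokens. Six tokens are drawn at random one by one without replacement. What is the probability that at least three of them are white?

1969/4485

Sum the hypergeometric tail for j = 3,…,6 white tokens.
Favorable = C(11,3)·C(17,3) + C(11,4)·C(17,2) + C(11,5)·C(17,1) + C(11,6)·C(17,0) = 165396; total = C(28,6) = 376740.
P = 165396/376740 = 1969/4485 ≈ 0.4390.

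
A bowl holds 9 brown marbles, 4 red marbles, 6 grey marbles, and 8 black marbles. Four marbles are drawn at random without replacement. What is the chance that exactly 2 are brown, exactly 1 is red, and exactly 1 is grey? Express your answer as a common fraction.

Unordered draws without replacement: count favorable combinations over C(27,4).
Favorable = C(9,2) · C(4,1) · C(6,1) · C(8,0) = 864; total = C(27,4) = 17550.
P = 864/17550 = 16/325 ≈ 0.0492.

16/325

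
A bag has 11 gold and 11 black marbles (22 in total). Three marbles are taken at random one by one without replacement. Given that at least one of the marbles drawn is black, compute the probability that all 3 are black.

3/25

P(all 3 black) = C(11,3)/C(22,3) = 3/28; P(at least one black) = 1 − C(11,3)/C(22,3) = 25/28.
Since 'all 3 black' ⊆ 'at least one black', P(all 3 | at least one) = 3/28 / 25/28 = 3/25 ≈ 0.1200.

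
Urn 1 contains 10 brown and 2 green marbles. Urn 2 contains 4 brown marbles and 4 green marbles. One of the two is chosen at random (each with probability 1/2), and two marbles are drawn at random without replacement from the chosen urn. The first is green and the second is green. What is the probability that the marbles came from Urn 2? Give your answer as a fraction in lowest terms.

99/106

P(E | Urn 1) = 1/66; P(E | Urn 2) = 3/14.
P(E) = 1/2·1/66 + 1/2·3/14 = 53/462.
By Bayes' rule, P(Urn 2 | E) = 3/28 / 53/462 = 99/106 ≈ 0.9340.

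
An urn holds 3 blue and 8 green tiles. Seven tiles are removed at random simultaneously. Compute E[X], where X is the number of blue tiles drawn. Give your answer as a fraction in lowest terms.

By linearity of expectation, E[X] = Σ P(draw i is blue); by symmetry each draw (even without replacement) has P(blue) = 3/11.
E[X] = 7 · 3/11 = 21/11 ≈ 1.9091.

21/11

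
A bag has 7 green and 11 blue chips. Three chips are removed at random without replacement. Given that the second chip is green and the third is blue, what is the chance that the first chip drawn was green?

P(first=green and the second chip is green and the third is blue) = (7/18)·(6/17)·(11/16) = 77/816.
P(E) = Σ over first color = 77/816 + 385/2448 = 77/306.
By Bayes, P(first=green | E) = 77/816 / 77/306 = 3/8 ≈ 0.3750.

3/8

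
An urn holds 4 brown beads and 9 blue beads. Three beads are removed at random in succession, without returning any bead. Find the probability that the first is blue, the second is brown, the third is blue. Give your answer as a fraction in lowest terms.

Multiply the conditional probability of each draw in order, without replacement, so each draw removes one from its color and from the total.
P = (9/13) · (4/12) · (8/11) = 24/143 ≈ 0.1678.

24/143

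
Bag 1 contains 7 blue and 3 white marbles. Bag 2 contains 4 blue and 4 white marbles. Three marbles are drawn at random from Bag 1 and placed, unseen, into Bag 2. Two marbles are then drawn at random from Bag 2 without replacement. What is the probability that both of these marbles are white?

49/275

Condition on how many of the transferred marbles are white (from Bag 1: 3 white of 10; then Bag 2 has 11 total).
  0 white: C(3,0)C(7,3)/C(10,3) = 7/24; then P = C(4,2)/C(11,2) = 6/55
  1 white: C(3,1)C(7,2)/C(10,3) = 21/40; then P = C(5,2)/C(11,2) = 2/11
  2 white: C(3,2)C(7,1)/C(10,3) = 7/40; then P = C(6,2)/C(11,2) = 3/11
  3 white: C(3,3)C(7,0)/C(10,3) = 1/120; then P = C(7,2)/C(11,2) = 21/55
P(both white) = 49/275 ≈ 0.1782.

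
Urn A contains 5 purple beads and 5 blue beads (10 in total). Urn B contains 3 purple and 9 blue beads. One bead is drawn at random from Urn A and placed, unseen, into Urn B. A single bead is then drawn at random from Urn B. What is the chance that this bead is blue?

19/26

Condition on how many of the transferred beads are blue (from Urn A: 5 blue of 10; then Urn B has 13 total).
  0 blue: C(5,0)C(5,1)/C(10,1) = 1/2; then P = 9/13
  1 blue: C(5,1)C(5,0)/C(10,1) = 1/2; then P = 10/13
P(blue from Urn B) = 19/26 ≈ 0.7308.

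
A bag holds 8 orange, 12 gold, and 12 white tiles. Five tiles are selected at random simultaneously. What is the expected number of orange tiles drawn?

5/4

By linearity of expectation, E[X] = Σ P(draw i is orange); by symmetry each draw (even without replacement) has P(orange) = 8/32.
E[X] = 5 · 8/32 = 5/4 ≈ 1.2500.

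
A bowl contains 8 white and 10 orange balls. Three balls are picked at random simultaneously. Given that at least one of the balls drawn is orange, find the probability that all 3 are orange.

3/19

P(all 3 orange) = C(10,3)/C(18,3) = 5/34; P(at least one orange) = 1 − C(8,3)/C(18,3) = 95/102.
Since 'all 3 orange' ⊆ 'at least one orange', P(all 3 | at least one) = 5/34 / 95/102 = 3/19 ≈ 0.1579.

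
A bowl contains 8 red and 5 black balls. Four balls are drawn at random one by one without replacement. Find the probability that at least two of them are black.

73/143

Sum the hypergeometric tail for j = 2,…,4 black balls.
Favorable = C(5,2)·C(8,2) + C(5,3)·C(8,1) + C(5,4)·C(8,0) = 365; total = C(13,4) = 715.
P = 365/715 = 73/143 ≈ 0.5105.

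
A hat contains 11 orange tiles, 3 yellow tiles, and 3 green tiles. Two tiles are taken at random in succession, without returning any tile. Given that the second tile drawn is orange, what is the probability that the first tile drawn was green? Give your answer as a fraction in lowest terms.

3/16

P(first=green and the second tile drawn is orange) = (3/17)·(11/16) = 33/272.
P(the second tile drawn is orange) = Σ over first color = 55/136 + 33/272 + 33/272 = 11/17.
By Bayes, P(first=green | the second tile drawn is orange) = 33/272 / 11/17 = 3/16 ≈ 0.1875.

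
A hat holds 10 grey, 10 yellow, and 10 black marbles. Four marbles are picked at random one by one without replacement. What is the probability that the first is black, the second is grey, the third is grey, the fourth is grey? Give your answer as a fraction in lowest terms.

Multiply the conditional probability of each draw in order, without replacement, so each draw removes one from its color and from the total.
P = (10/30) · (10/29) · (9/28) · (8/27) = 20/1827 ≈ 0.0109.

20/1827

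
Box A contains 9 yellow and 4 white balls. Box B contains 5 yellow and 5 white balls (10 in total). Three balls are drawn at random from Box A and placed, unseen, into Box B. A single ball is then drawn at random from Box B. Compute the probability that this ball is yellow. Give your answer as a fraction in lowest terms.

Condition on how many of the transferred balls are yellow (from Box A: 9 yellow of 13; then Box B has 13 total).
  0 yellow: C(9,0)C(4,3)/C(13,3) = 2/143; then P = 5/13
  1 yellow: C(9,1)C(4,2)/C(13,3) = 27/143; then P = 6/13
  2 yellow: C(9,2)C(4,1)/C(13,3) = 72/143; then P = 7/13
  3 yellow: C(9,3)C(4,0)/C(13,3) = 42/143; then P = 8/13
P(yellow from Box B) = 92/169 ≈ 0.5444.

92/169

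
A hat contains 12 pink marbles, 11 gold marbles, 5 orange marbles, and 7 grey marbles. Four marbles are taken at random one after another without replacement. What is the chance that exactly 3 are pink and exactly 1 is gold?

11/238

Unordered draws without replacement: count favorable combinations over C(35,4).
Favorable = C(12,3) · C(11,1) · C(5,0) · C(7,0) = 2420; total = C(35,4) = 52360.
P = 2420/52360 = 11/238 ≈ 0.0462.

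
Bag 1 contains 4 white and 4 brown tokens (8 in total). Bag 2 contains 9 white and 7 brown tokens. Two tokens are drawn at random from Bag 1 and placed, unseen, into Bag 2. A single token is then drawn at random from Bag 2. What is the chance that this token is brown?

Condition on how many of the transferred tokens are brown (from Bag 1: 4 brown of 8; then Bag 2 has 18 total).
  0 brown: C(4,0)C(4,2)/C(8,2) = 3/14; then P = 7/18
  1 brown: C(4,1)C(4,1)/C(8,2) = 4/7; then P = 8/18
  2 brown: C(4,2)C(4,0)/C(8,2) = 3/14; then P = 9/18
P(brown from Bag 2) = 4/9 ≈ 0.4444.

4/9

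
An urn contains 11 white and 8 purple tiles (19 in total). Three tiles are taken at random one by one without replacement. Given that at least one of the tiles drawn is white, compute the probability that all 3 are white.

P(all 3 white) = C(11,3)/C(19,3) = 55/323; P(at least one white) = 1 − C(8,3)/C(19,3) = 913/969.
Since 'all 3 white' ⊆ 'at least one white', P(all 3 | at least one) = 55/323 / 913/969 = 15/83 ≈ 0.1807.

15/83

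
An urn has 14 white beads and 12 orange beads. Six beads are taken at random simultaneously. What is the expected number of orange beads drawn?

36/13

By linearity of expectation, E[X] = Σ P(draw i is orange); by symmetry each draw (even without replacement) has P(orange) = 12/26.
E[X] = 6 · 12/26 = 36/13 ≈ 2.7692.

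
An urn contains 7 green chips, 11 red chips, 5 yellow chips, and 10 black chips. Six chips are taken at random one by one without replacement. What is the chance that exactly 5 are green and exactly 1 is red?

Unordered draws without replacement: count favorable combinations over C(33,6).
Favorable = C(7,5) · C(11,1) · C(5,0) · C(10,0) = 231; total = C(33,6) = 1107568.
P = 231/1107568 = 3/14384 ≈ 0.0002.

3/14384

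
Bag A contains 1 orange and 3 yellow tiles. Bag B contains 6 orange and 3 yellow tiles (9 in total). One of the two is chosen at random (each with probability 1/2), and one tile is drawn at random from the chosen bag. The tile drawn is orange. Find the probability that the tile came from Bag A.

3/11

P(orange | Bag A) = 1/4; P(orange | Bag B) = 2/3.
P(orange) = 1/2·1/4 + 1/2·2/3 = 11/24.
By Bayes' rule, P(Bag A | orange) = 1/8 / 11/24 = 3/11 ≈ 0.2727.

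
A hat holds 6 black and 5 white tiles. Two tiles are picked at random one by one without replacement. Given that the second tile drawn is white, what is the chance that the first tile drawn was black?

P(first=black and the second tile drawn is white) = (6/11)·(5/10) = 3/11.
P(the second tile drawn is white) = Σ over first color = 3/11 + 2/11 = 5/11.
By Bayes, P(first=black | the second tile drawn is white) = 3/11 / 5/11 = 3/5 ≈ 0.6000.

3/5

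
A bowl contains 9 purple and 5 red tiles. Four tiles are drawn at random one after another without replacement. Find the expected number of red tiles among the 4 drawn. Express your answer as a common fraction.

By linearity of expectation, E[X] = Σ P(draw i is red); by symmetry each draw (even without replacement) has P(red) = 5/14.
E[X] = 4 · 5/14 = 10/7 ≈ 1.4286.

10/7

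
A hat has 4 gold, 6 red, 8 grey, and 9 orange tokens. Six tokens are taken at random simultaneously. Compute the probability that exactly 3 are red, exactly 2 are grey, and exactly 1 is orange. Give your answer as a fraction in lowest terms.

56/3289

Unordered draws without replacement: count favorable combinations over C(27,6).
Favorable = C(4,0) · C(6,3) · C(8,2) · C(9,1) = 5040; total = C(27,6) = 296010.
P = 5040/296010 = 56/3289 ≈ 0.0170.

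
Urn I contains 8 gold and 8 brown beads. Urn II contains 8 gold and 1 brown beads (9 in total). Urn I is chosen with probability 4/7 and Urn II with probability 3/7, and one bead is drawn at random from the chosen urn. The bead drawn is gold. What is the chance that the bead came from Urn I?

3/7

P(gold | Urn I) = 1/2; P(gold | Urn II) = 8/9.
P(gold) = 4/7·1/2 + 3/7·8/9 = 2/3.
By Bayes' rule, P(Urn I | gold) = 2/7 / 2/3 = 3/7 ≈ 0.4286.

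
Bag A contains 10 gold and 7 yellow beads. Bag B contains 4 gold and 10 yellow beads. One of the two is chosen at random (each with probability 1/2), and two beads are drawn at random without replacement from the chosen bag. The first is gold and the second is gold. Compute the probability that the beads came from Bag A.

1365/1637

P(E | Bag A) = 45/136; P(E | Bag B) = 6/91.
P(E) = 1/2·45/136 + 1/2·6/91 = 4911/24752.
By Bayes' rule, P(Bag A | E) = 45/272 / 4911/24752 = 1365/1637 ≈ 0.8338.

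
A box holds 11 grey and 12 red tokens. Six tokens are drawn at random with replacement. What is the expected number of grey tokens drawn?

By linearity of expectation, E[X] = Σ P(draw i is grey); each independent draw has P(grey) = 11/23.
E[X] = 6 · 11/23 = 66/23 ≈ 2.8696.

66/23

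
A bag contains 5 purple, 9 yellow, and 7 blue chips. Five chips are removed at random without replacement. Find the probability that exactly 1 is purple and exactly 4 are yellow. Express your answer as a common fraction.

Unordered draws without replacement: count favorable combinations over C(21,5).
Favorable = C(5,1) · C(9,4) · C(7,0) = 630; total = C(21,5) = 20349.
P = 630/20349 = 10/323 ≈ 0.0310.

10/323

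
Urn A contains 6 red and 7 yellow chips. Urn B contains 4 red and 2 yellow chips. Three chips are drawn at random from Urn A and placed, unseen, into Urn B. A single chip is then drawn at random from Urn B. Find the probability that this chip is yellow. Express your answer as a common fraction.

47/117

Condition on how many of the transferred chips are yellow (from Urn A: 7 yellow of 13; then Urn B has 9 total).
  0 yellow: C(7,0)C(6,3)/C(13,3) = 10/143; then P = 2/9
  1 yellow: C(7,1)C(6,2)/C(13,3) = 105/286; then P = 3/9
  2 yellow: C(7,2)C(6,1)/C(13,3) = 63/143; then P = 4/9
  3 yellow: C(7,3)C(6,0)/C(13,3) = 35/286; then P = 5/9
P(yellow from Urn B) = 47/117 ≈ 0.4017.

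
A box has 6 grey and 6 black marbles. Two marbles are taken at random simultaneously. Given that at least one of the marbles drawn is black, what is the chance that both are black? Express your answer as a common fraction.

P(both black) = C(6,2)/C(12,2) = 5/22; P(at least one black) = 1 − C(6,2)/C(12,2) = 17/22.
Since 'both black' ⊆ 'at least one black', P(both | at least one) = 5/22 / 17/22 = 5/17 ≈ 0.2941.

5/17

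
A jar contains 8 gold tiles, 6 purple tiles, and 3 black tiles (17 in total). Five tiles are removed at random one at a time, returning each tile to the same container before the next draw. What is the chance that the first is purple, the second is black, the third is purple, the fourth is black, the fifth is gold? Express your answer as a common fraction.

Multiply the conditional probability of each draw in order, with replacement (the composition resets each draw).
P = (6/17) · (3/17) · (6/17) · (3/17) · (8/17) = 2592/1419857 ≈ 0.0018.

2592/1419857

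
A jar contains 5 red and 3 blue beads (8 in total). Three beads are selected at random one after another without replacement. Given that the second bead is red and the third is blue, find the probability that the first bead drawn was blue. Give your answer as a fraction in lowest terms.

1/3

P(first=blue and the second bead is red and the third is blue) = (3/8)·(5/7)·(2/6) = 5/56.
P(E) = Σ over first color = 5/28 + 5/56 = 15/56.
By Bayes, P(first=blue | E) = 5/56 / 15/56 = 1/3 ≈ 0.3333.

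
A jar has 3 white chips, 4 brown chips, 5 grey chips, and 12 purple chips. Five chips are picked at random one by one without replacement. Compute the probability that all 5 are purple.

Unordered draws without replacement: count favorable combinations over C(24,5).
Favorable = C(3,0) · C(4,0) · C(5,0) · C(12,5) = 792; total = C(24,5) = 42504.
P = 792/42504 = 3/161 ≈ 0.0186.

3/161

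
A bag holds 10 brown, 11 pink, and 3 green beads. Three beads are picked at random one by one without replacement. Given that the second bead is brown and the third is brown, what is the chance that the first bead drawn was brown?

4/11

P(first=brown and the second bead is brown and the third is brown) = (10/24)·(9/23)·(8/22) = 15/253.
P(E) = Σ over first color = 15/253 + 15/184 + 45/2024 = 15/92.
By Bayes, P(first=brown | E) = 15/253 / 15/92 = 4/11 ≈ 0.3636.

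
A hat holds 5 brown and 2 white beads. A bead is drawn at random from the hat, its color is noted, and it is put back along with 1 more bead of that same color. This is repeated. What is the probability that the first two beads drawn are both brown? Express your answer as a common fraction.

15/28

After a brown draw the hat holds 6 brown out of 8.
P = (5/7)·(6/8) = 15/28 ≈ 0.5357.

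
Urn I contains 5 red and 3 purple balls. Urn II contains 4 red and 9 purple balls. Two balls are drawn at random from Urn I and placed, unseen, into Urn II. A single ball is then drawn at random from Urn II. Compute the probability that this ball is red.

7/20

Condition on how many of the transferred balls are red (from Urn I: 5 red of 8; then Urn II has 15 total).
  0 red: C(5,0)C(3,2)/C(8,2) = 3/28; then P = 4/15
  1 red: C(5,1)C(3,1)/C(8,2) = 15/28; then P = 5/15
  2 red: C(5,2)C(3,0)/C(8,2) = 5/14; then P = 6/15
P(red from Urn II) = 7/20 ≈ 0.3500.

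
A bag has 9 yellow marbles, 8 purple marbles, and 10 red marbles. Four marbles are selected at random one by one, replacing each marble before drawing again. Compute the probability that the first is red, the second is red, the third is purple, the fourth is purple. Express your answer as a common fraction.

6400/531441

Multiply the conditional probability of each draw in order, with replacement (the composition resets each draw).
P = (10/27) · (10/27) · (8/27) · (8/27) = 6400/531441 ≈ 0.0120.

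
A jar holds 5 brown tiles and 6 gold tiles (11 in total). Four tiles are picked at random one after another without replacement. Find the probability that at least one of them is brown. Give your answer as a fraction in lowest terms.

21/22

Use the complement: P(at least one brown) = 1 − P(no brown).
P(none) = C(6,4)/C(11,4) = 15/330.
So P = 1 − 15/330 = 21/22 ≈ 0.9545.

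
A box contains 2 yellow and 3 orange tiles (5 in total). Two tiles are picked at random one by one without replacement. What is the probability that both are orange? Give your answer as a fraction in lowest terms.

Multiply the conditional probability of each draw in order, without replacement, so each draw removes one from its color and from the total.
P = (3/5) · (2/4) = 3/10 ≈ 0.3000.

3/10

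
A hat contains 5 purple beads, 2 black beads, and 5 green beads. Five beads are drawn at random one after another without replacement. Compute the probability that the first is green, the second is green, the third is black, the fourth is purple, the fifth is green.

5/792

Multiply the conditional probability of each draw in order, without replacement, so each draw removes one from its color and from the total.
P = (5/12) · (4/11) · (2/10) · (5/9) · (3/8) = 5/792 ≈ 0.0063.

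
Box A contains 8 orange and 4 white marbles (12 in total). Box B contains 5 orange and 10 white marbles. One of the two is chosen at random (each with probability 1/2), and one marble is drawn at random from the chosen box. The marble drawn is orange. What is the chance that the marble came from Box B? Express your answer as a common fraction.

1/3

P(orange | Box A) = 2/3; P(orange | Box B) = 1/3.
P(orange) = 1/2·2/3 + 1/2·1/3 = 1/2.
By Bayes' rule, P(Box B | orange) = 1/6 / 1/2 = 1/3 ≈ 0.3333.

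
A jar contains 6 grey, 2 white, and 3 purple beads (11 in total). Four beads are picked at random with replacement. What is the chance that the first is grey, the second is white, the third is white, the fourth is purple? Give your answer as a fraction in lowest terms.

72/14641

Multiply the conditional probability of each draw in order, with replacement (the composition resets each draw).
P = (6/11) · (2/11) · (2/11) · (3/11) = 72/14641 ≈ 0.0049.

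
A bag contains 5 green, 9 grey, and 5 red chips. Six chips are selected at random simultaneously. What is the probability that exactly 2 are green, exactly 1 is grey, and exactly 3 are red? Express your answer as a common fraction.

Unordered draws without replacement: count favorable combinations over C(19,6).
Favorable = C(5,2) · C(9,1) · C(5,3) = 900; total = C(19,6) = 27132.
P = 900/27132 = 75/2261 ≈ 0.0332.

75/2261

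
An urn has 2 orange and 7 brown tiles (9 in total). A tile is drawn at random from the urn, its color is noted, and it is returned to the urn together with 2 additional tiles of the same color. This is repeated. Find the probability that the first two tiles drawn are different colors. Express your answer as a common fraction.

28/99

Either orange then brown, or brown then orange; after the first draw the total is 11.
P = (2/9)·(7/11) + (7/9)·(2/11) = 28/99 ≈ 0.2828.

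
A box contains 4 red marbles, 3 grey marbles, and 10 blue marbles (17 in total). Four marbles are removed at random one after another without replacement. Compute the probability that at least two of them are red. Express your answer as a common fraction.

521/2380

Sum the hypergeometric tail for j = 2,…,4 red marbles.
Favorable = C(4,2)·C(13,2) + C(4,3)·C(13,1) + C(4,4)·C(13,0) = 521; total = C(17,4) = 2380.
P = 521/2380 = 521/2380 ≈ 0.2189.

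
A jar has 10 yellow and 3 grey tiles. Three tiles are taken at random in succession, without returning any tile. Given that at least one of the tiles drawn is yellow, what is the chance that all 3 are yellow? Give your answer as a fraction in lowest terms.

P(all 3 yellow) = C(10,3)/C(13,3) = 60/143; P(at least one yellow) = 1 − C(3,3)/C(13,3) = 285/286.
Since 'all 3 yellow' ⊆ 'at least one yellow', P(all 3 | at least one) = 60/143 / 285/286 = 8/19 ≈ 0.4211.

8/19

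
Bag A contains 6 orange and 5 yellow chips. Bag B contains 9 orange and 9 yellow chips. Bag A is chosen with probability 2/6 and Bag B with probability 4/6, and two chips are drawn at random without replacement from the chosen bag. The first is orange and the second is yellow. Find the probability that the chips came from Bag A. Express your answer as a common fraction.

17/50

P(E | Bag A) = 3/11; P(E | Bag B) = 9/34.
P(E) = 1/3·3/11 + 2/3·9/34 = 50/187.
By Bayes' rule, P(Bag A | E) = 1/11 / 50/187 = 17/50 ≈ 0.3400.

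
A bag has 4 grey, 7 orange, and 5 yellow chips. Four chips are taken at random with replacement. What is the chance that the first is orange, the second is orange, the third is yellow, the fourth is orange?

Multiply the conditional probability of each draw in order, with replacement (the composition resets each draw).
P = (7/16) · (7/16) · (5/16) · (7/16) = 1715/65536 ≈ 0.0262.

1715/65536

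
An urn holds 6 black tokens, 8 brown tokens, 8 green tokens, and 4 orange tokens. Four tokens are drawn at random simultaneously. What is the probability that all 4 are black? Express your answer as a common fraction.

Unordered draws without replacement: count favorable combinations over C(26,4).
Favorable = C(6,4) · C(8,0) · C(8,0) · C(4,0) = 15; total = C(26,4) = 14950.
P = 15/14950 = 3/2990 ≈ 0.0010.

3/2990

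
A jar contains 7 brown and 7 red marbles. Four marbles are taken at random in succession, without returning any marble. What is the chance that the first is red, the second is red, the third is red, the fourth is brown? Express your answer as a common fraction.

35/572

Multiply the conditional probability of each draw in order, without replacement, so each draw removes one from its color and from the total.
P = (7/14) · (6/13) · (5/12) · (7/11) = 35/572 ≈ 0.0612.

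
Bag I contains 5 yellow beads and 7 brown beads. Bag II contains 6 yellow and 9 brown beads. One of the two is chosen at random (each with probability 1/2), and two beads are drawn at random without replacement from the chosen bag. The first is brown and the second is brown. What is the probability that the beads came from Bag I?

245/509

P(E | Bag I) = 7/22; P(E | Bag II) = 12/35.
P(E) = 1/2·7/22 + 1/2·12/35 = 509/1540.
By Bayes' rule, P(Bag I | E) = 7/44 / 509/1540 = 245/509 ≈ 0.4813.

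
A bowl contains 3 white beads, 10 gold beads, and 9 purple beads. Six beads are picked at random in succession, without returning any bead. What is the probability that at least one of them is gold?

Use the complement: P(at least one gold) = 1 − P(no gold).
P(none) = C(12,6)/C(22,6) = 924/74613.
So P = 1 − 924/74613 = 319/323 ≈ 0.9876.

319/323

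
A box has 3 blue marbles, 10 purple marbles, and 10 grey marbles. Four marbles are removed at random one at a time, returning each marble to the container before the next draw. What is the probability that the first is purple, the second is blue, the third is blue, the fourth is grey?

900/279841

Multiply the conditional probability of each draw in order, with replacement (the composition resets each draw).
P = (10/23) · (3/23) · (3/23) · (10/23) = 900/279841 ≈ 0.0032.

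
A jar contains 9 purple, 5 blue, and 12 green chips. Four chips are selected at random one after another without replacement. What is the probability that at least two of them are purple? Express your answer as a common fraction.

129/299

Sum the hypergeometric tail for j = 2,…,4 purple chips.
Favorable = C(9,2)·C(17,2) + C(9,3)·C(17,1) + C(9,4)·C(17,0) = 6450; total = C(26,4) = 14950.
P = 6450/14950 = 129/299 ≈ 0.4314.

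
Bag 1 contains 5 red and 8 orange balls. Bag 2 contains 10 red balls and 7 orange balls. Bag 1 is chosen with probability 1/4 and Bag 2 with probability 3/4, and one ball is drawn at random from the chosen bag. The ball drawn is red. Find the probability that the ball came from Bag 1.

17/95

P(red | Bag 1) = 5/13; P(red | Bag 2) = 10/17.
P(red) = 1/4·5/13 + 3/4·10/17 = 475/884.
By Bayes' rule, P(Bag 1 | red) = 5/52 / 475/884 = 17/95 ≈ 0.1789.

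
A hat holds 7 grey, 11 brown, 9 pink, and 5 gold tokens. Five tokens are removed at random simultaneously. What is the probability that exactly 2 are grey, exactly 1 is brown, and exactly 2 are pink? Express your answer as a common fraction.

Unordered draws without replacement: count favorable combinations over C(32,5).
Favorable = C(7,2) · C(11,1) · C(9,2) · C(5,0) = 8316; total = C(32,5) = 201376.
P = 8316/201376 = 297/7192 ≈ 0.0413.

297/7192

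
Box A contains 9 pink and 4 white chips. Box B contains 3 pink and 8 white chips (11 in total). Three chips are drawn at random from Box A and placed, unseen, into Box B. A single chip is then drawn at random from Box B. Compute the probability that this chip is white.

Condition on how many of the transferred chips are white (from Box A: 4 white of 13; then Box B has 14 total).
  0 white: C(4,0)C(9,3)/C(13,3) = 42/143; then P = 8/14
  1 white: C(4,1)C(9,2)/C(13,3) = 72/143; then P = 9/14
  2 white: C(4,2)C(9,1)/C(13,3) = 27/143; then P = 10/14
  3 white: C(4,3)C(9,0)/C(13,3) = 2/143; then P = 11/14
P(white from Box B) = 58/91 ≈ 0.6374.

58/91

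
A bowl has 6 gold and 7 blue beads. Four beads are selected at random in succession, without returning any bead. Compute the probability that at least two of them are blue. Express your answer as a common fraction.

Sum the hypergeometric tail for j = 2,…,4 blue beads.
Favorable = C(7,2)·C(6,2) + C(7,3)·C(6,1) + C(7,4)·C(6,0) = 560; total = C(13,4) = 715.
P = 560/715 = 112/143 ≈ 0.7832.

112/143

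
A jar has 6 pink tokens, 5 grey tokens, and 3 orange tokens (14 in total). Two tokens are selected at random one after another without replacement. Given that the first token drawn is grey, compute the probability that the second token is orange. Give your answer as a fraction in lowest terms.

After removing 1 grey, the jar has 3 orange out of 13 remaining.
P(second is orange | given) = 3/13 ≈ 0.2308.

3/13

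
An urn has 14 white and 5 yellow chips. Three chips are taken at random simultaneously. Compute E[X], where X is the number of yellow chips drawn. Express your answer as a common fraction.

15/19

By linearity of expectation, E[X] = Σ P(draw i is yellow); by symmetry each draw (even without replacement) has P(yellow) = 5/19.
E[X] = 3 · 5/19 = 15/19 ≈ 0.7895.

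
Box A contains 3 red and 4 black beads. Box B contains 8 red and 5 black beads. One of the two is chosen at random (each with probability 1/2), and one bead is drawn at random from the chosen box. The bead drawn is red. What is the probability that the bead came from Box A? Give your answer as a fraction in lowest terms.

39/95

P(red | Box A) = 3/7; P(red | Box B) = 8/13.
P(red) = 1/2·3/7 + 1/2·8/13 = 95/182.
By Bayes' rule, P(Box A | red) = 3/14 / 95/182 = 39/95 ≈ 0.4105.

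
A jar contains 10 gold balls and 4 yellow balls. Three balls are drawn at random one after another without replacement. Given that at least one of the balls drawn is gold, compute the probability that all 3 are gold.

P(all 3 gold) = C(10,3)/C(14,3) = 30/91; P(at least one gold) = 1 − C(4,3)/C(14,3) = 90/91.
Since 'all 3 gold' ⊆ 'at least one gold', P(all 3 | at least one) = 30/91 / 90/91 = 1/3 ≈ 0.3333.

1/3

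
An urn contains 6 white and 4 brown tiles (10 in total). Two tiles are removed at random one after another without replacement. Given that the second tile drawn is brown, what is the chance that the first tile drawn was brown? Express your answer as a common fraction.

P(first=brown and the second tile drawn is brown) = (4/10)·(3/9) = 2/15.
P(the second tile drawn is brown) = Σ over first color = 4/15 + 2/15 = 2/5.
By Bayes, P(first=brown | the second tile drawn is brown) = 2/15 / 2/5 = 1/3 ≈ 0.3333.

1/3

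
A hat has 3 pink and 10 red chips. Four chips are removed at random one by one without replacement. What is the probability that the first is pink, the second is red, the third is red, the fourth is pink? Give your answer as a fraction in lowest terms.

9/286

Multiply the conditional probability of each draw in order, without replacement, so each draw removes one from its color and from the total.
P = (3/13) · (10/12) · (9/11) · (2/10) = 9/286 ≈ 0.0315.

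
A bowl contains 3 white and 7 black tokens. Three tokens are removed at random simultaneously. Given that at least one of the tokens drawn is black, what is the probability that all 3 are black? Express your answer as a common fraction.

P(all 3 black) = C(7,3)/C(10,3) = 7/24; P(at least one black) = 1 − C(3,3)/C(10,3) = 119/120.
Since 'all 3 black' ⊆ 'at least one black', P(all 3 | at least one) = 7/24 / 119/120 = 5/17 ≈ 0.2941.

5/17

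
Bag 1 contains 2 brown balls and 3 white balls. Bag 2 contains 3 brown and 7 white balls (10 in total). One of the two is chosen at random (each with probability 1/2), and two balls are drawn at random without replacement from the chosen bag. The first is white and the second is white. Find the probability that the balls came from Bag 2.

P(E | Bag 1) = 3/10; P(E | Bag 2) = 7/15.
P(E) = 1/2·3/10 + 1/2·7/15 = 23/60.
By Bayes' rule, P(Bag 2 | E) = 7/30 / 23/60 = 14/23 ≈ 0.6087.

14/23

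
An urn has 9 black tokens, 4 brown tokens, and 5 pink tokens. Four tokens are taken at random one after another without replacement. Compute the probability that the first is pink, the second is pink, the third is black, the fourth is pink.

Multiply the conditional probability of each draw in order, without replacement, so each draw removes one from its color and from the total.
P = (5/18) · (4/17) · (9/16) · (3/15) = 1/136 ≈ 0.0074.

1/136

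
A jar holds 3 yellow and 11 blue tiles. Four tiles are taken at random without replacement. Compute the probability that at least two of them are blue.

90/91

Sum the hypergeometric tail for j = 2,…,4 blue tiles.
Favorable = C(11,2)·C(3,2) + C(11,3)·C(3,1) + C(11,4)·C(3,0) = 990; total = C(14,4) = 1001.
P = 990/1001 = 90/91 ≈ 0.9890.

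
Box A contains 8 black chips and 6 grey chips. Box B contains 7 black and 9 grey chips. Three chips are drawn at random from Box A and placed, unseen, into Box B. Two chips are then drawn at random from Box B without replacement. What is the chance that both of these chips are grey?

Condition on how many of the transferred chips are grey (from Box A: 6 grey of 14; then Box B has 19 total).
  0 grey: C(6,0)C(8,3)/C(14,3) = 2/13; then P = C(9,2)/C(19,2) = 4/19
  1 grey: C(6,1)C(8,2)/C(14,3) = 6/13; then P = C(10,2)/C(19,2) = 5/19
  2 grey: C(6,2)C(8,1)/C(14,3) = 30/91; then P = C(11,2)/C(19,2) = 55/171
  3 grey: C(6,3)C(8,0)/C(14,3) = 5/91; then P = C(12,2)/C(19,2) = 22/57
P(both grey) = 486/1729 ≈ 0.2811.

486/1729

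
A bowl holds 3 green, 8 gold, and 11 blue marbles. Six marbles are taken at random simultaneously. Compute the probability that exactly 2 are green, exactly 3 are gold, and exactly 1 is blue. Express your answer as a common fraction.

8/323

Unordered draws without replacement: count favorable combinations over C(22,6).
Favorable = C(3,2) · C(8,3) · C(11,1) = 1848; total = C(22,6) = 74613.
P = 1848/74613 = 8/323 ≈ 0.0248.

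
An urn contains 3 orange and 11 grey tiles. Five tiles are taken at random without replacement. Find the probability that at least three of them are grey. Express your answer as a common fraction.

Sum the hypergeometric tail for j = 3,…,5 grey tiles.
Favorable = C(11,3)·C(3,2) + C(11,4)·C(3,1) + C(11,5)·C(3,0) = 1947; total = C(14,5) = 2002.
P = 1947/2002 = 177/182 ≈ 0.9725.

177/182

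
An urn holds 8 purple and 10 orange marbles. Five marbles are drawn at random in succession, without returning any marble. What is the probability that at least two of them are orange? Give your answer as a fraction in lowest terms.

Sum the hypergeometric tail for j = 2,…,5 orange marbles.
Favorable = C(10,2)·C(8,3) + C(10,3)·C(8,2) + C(10,4)·C(8,1) + C(10,5)·C(8,0) = 7812; total = C(18,5) = 8568.
P = 7812/8568 = 31/34 ≈ 0.9118.

31/34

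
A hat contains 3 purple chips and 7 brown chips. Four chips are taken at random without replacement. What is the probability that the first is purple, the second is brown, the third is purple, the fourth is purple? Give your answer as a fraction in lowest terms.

Multiply the conditional probability of each draw in order, without replacement, so each draw removes one from its color and from the total.
P = (3/10) · (7/9) · (2/8) · (1/7) = 1/120 ≈ 0.0083.

1/120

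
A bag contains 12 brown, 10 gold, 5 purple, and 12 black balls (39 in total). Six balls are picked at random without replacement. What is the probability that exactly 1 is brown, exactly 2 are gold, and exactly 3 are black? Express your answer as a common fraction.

Unordered draws without replacement: count favorable combinations over C(39,6).
Favorable = C(12,1) · C(10,2) · C(5,0) · C(12,3) = 118800; total = C(39,6) = 3262623.
P = 118800/3262623 = 39600/1087541 ≈ 0.0364.

39600/1087541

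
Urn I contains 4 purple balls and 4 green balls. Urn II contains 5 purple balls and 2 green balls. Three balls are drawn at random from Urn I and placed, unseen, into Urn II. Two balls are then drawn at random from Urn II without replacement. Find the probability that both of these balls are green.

13/126

Condition on how many of the transferred balls are green (from Urn I: 4 green of 8; then Urn II has 10 total).
  0 green: C(4,0)C(4,3)/C(8,3) = 1/14; then P = C(2,2)/C(10,2) = 1/45
  1 green: C(4,1)C(4,2)/C(8,3) = 3/7; then P = C(3,2)/C(10,2) = 1/15
  2 green: C(4,2)C(4,1)/C(8,3) = 3/7; then P = C(4,2)/C(10,2) = 2/15
  3 green: C(4,3)C(4,0)/C(8,3) = 1/14; then P = C(5,2)/C(10,2) = 2/9
P(both green) = 13/126 ≈ 0.1032.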